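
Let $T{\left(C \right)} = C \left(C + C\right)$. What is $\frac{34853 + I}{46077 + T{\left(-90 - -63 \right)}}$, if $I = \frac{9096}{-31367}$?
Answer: $\frac{218644991}{298206069} \approx 0.7332$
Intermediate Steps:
$T{\left(C \right)} = 2 C^{2}$ ($T{\left(C \right)} = C 2 C = 2 C^{2}$)
$I = - \frac{9096}{31367}$ ($I = 9096 \left(- \frac{1}{31367}\right) = - \frac{9096}{31367} \approx -0.28999$)
$\frac{34853 + I}{46077 + T{\left(-90 - -63 \right)}} = \frac{34853 - \frac{9096}{31367}}{46077 + 2 \left(-90 - -63\right)^{2}} = \frac{1093224955}{31367 \left(46077 + 2 \left(-90 + 63\right)^{2}\right)} = \frac{1093224955}{31367 \left(46077 + 2 \left(-27\right)^{2}\right)} = \frac{1093224955}{31367 \left(46077 + 2 \cdot 729\right)} = \frac{1093224955}{31367 \left(46077 + 1458\right)} = \frac{1093224955}{31367 \cdot 47535} = \frac{1093224955}{31367} \cdot \frac{1}{47535} = \frac{218644991}{298206069}$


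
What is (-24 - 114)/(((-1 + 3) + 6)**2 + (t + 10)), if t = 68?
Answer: -69/71 ≈ -0.97183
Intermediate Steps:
(-24 - 114)/(((-1 + 3) + 6)**2 + (t + 10)) = (-24 - 114)/(((-1 + 3) + 6)**2 + (68 + 10)) = -138/((2 + 6)**2 + 78) = -138/(8**2 + 78) = -138/(64 + 78) = -138/142 = -138*1/142 = -69/71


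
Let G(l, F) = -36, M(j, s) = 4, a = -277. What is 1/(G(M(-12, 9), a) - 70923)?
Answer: -1/70959 ≈ -1.4093e-5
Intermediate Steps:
1/(G(M(-12, 9), a) - 70923) = 1/(-36 - 70923) = 1/(-70959) = -1/70959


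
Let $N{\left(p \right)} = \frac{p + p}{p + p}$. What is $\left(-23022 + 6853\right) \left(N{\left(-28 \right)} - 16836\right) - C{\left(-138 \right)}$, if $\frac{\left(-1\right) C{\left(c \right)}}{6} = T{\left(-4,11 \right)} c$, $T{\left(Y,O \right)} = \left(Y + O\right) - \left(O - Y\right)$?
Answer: $272211739$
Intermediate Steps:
$T{\left(Y,O \right)} = 2 Y$ ($T{\left(Y,O \right)} = \left(O + Y\right) - \left(O - Y\right) = 2 Y$)
$N{\left(p \right)} = 1$ ($N{\left(p \right)} = \frac{2 p}{2 p} = 2 p \frac{1}{2 p} = 1$)
$C{\left(c \right)} = 48 c$ ($C{\left(c \right)} = - 6 \cdot 2 \left(-4\right) c = - 6 \left(- 8 c\right) = 48 c$)
$\left(-23022 + 6853\right) \left(N{\left(-28 \right)} - 16836\right) - C{\left(-138 \right)} = \left(-23022 + 6853\right) \left(1 - 16836\right) - 48 \left(-138\right) = \left(-16169\right) \left(-16835\right) - -6624 = 272205115 + 6624 = 272211739$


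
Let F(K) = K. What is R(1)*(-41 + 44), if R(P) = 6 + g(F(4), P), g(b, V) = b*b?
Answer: 66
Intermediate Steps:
g(b, V) = b²
R(P) = 22 (R(P) = 6 + 4² = 6 + 16 = 22)
R(1)*(-41 + 44) = 22*(-41 + 44) = 22*3 = 66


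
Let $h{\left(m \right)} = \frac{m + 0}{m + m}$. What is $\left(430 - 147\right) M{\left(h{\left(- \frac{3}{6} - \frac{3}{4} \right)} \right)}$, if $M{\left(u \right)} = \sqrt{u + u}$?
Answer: $283$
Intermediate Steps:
$h{\left(m \right)} = \frac{1}{2}$ ($h{\left(m \right)} = \frac{m}{2 m} = m \frac{1}{2 m} = \frac{1}{2}$)
$M{\left(u \right)} = \sqrt{2} \sqrt{u}$ ($M{\left(u \right)} = \sqrt{2 u} = \sqrt{2} \sqrt{u}$)
$\left(430 - 147\right) M{\left(h{\left(- \frac{3}{6} - \frac{3}{4} \right)} \right)} = \left(430 - 147\right) \frac{\sqrt{2}}{\sqrt{2}} = 283 \sqrt{2} \frac{\sqrt{2}}{2} = 283 \cdot 1 = 283$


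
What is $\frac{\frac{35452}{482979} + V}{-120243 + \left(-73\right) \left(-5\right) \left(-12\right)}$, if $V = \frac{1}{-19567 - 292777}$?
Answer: $- \frac{11072736509}{18800076538523448} \approx -5.8897 \cdot 10^{-7}$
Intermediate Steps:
$V = - \frac{1}{312344}$ ($V = \frac{1}{-312344} = - \frac{1}{312344} \approx -3.2016 \cdot 10^{-6}$)
$\frac{\frac{35452}{482979} + V}{-120243 + \left(-73\right) \left(-5\right) \left(-12\right)} = \frac{\frac{35452}{482979} - \frac{1}{312344}}{-120243 + \left(-73\right) \left(-5\right) \left(-12\right)} = \frac{35452 \cdot \frac{1}{482979} - \frac{1}{312344}}{-120243 + 365 \left(-12\right)} = \frac{\frac{35452}{482979} - \frac{1}{312344}}{-120243 - 4380} = \frac{11072736509}{150855592776 \left(-124623\right)} = \frac{11072736509}{150855592776} \left(- \frac{1}{124623}\right) = - \frac{11072736509}{18800076538523448}$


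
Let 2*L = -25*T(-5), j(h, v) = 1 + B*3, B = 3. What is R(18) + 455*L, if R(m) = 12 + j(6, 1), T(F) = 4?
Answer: -22728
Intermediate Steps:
j(h, v) = 10 (j(h, v) = 1 + 3*3 = 1 + 9 = 10)
R(m) = 22 (R(m) = 12 + 10 = 22)
L = -50 (L = (-25*4)/2 = (1/2)*(-100) = -50)
R(18) + 455*L = 22 + 455*(-50) = 22 - 22750 = -22728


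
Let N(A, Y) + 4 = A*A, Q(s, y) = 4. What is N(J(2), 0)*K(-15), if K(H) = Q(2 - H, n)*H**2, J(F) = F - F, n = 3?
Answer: -3600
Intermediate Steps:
J(F) = 0
N(A, Y) = -4 + A**2 (N(A, Y) = -4 + A*A = -4 + A**2)
K(H) = 4*H**2
N(J(2), 0)*K(-15) = (-4 + 0**2)*(4*(-15)**2) = (-4 + 0)*(4*225) = -4*900 = -3600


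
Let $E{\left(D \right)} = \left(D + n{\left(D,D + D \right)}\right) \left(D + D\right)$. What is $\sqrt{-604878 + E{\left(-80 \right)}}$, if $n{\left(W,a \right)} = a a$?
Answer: $i \sqrt{4688078} \approx 2165.2 i$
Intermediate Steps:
$n{\left(W,a \right)} = a^{2}$
$E{\left(D \right)} = 2 D \left(D + 4 D^{2}\right)$ ($E{\left(D \right)} = \left(D + \left(D + D\right)^{2}\right) \left(D + D\right) = \left(D + \left(2 D\right)^{2}\right) 2 D = \left(D + 4 D^{2}\right) 2 D = 2 D \left(D + 4 D^{2}\right)$)
$\sqrt{-604878 + E{\left(-80 \right)}} = \sqrt{-604878 + \left(-80\right)^{2} \left(2 + 8 \left(-80\right)\right)} = \sqrt{-604878 + 6400 \left(2 - 640\right)} = \sqrt{-604878 + 6400 \left(-638\right)} = \sqrt{-604878 - 4083200} = \sqrt{-4688078} = i \sqrt{4688078}$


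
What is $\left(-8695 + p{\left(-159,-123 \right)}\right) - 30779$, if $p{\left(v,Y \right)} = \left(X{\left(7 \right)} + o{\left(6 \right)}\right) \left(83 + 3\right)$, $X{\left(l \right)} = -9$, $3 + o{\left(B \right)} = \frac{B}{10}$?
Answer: $- \frac{202272}{5} \approx -40454.0$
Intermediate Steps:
$o{\left(B \right)} = -3 + \frac{B}{10}$
$p{\left(v,Y \right)} = - \frac{4902}{5}$ ($p{\left(v,Y \right)} = \left(-9 + \left(-3 + \frac{1}{10} \cdot 6\right)\right) \left(83 + 3\right) = \left(-9 + \left(-3 + \frac{3}{5}\right)\right) 86 = \left(-9 - \frac{12}{5}\right) 86 = \left(- \frac{57}{5}\right) 86 = - \frac{4902}{5}$)
$\left(-8695 + p{\left(-159,-123 \right)}\right) - 30779 = \left(-8695 - \frac{4902}{5}\right) - 30779 = - \frac{48377}{5} - 30779 = - \frac{202272}{5}$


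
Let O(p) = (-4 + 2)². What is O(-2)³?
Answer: 64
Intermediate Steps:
O(p) = 4 (O(p) = (-2)² = 4)
O(-2)³ = 4³ = 64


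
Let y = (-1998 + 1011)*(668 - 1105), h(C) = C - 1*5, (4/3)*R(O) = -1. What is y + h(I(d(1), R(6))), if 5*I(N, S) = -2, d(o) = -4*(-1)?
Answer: 2156568/5 ≈ 4.3131e+5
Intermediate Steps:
R(O) = -¾ (R(O) = (¾)*(-1) = -¾)
d(o) = 4
I(N, S) = -⅖ (I(N, S) = (⅕)*(-2) = -⅖)
h(C) = -5 + C (h(C) = C - 5 = -5 + C)
y = 431319 (y = -987*(-437) = 431319)
y + h(I(d(1), R(6))) = 431319 + (-5 - ⅖) = 431319 - 27/5 = 2156568/5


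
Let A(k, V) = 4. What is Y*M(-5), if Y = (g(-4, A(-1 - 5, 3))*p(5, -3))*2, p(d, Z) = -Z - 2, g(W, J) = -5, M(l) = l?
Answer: 50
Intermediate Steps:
p(d, Z) = -2 - Z
Y = -10 (Y = -5*(-2 - 1*(-3))*2 = -5*(-2 + 3)*2 = -5*1*2 = -5*2 = -10)
Y*M(-5) = -10*(-5) = 50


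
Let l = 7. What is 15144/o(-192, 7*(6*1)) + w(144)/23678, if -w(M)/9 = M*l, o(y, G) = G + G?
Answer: 14909066/82873 ≈ 179.90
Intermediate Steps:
o(y, G) = 2*G
w(M) = -63*M (w(M) = -9*M*7 = -63*M)
15144/o(-192, 7*(6*1)) + w(144)/23678 = 15144/((2*(7*(6*1)))) - 63*144/23678 = 15144/((2*(7*6))) - 9072*1/23678 = 15144/((2*42)) - 4536/11839 = 15144/84 - 4536/11839 = 15144*(1/84) - 4536/11839 = 1262/7 - 4536/11839 = 14909066/82873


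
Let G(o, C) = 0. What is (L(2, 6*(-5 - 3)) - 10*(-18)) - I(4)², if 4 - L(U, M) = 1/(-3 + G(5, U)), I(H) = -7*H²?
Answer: -37079/3 ≈ -12360.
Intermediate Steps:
L(U, M) = 13/3 (L(U, M) = 4 - 1/(-3 + 0) = 4 - 1/(-3) = 4 - 1*(-⅓) = 4 + ⅓ = 13/3)
(L(2, 6*(-5 - 3)) - 10*(-18)) - I(4)² = (13/3 - 10*(-18)) - (-7*4²)² = (13/3 + 180) - (-7*16)² = 553/3 - 1*(-112)² = 553/3 - 1*12544 = 553/3 - 12544 = -37079/3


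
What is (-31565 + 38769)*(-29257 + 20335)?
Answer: -64274088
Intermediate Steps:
(-31565 + 38769)*(-29257 + 20335) = 7204*(-8922) = -64274088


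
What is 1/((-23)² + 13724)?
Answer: 1/14253 ≈ 7.0161e-5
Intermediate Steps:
1/((-23)² + 13724) = 1/(529 + 13724) = 1/14253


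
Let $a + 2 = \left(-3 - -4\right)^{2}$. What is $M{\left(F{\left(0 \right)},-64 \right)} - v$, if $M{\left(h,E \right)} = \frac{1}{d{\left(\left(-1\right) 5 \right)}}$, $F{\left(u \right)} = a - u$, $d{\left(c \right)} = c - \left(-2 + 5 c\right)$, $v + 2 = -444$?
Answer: $\frac{9813}{22} \approx 446.05$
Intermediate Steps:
$v = -446$ ($v = -2 - 444 = -446$)
$a = -1$ ($a = -2 + \left(-3 - -4\right)^{2} = -2 + \left(-3 + 4\right)^{2} = -2 + 1^{2} = -2 + 1 = -1$)
$d{\left(c \right)} = 2 - 4 c$ ($d{\left(c \right)} = c - \left(-2 + 5 c\right) = 2 - 4 c$)
$F{\left(u \right)} = -1 - u$
$M{\left(h,E \right)} = \frac{1}{22}$ ($M{\left(h,E \right)} = \frac{1}{2 - 4 \left(\left(-1\right) 5\right)} = \frac{1}{2 - -20} = \frac{1}{2 + 20} = \frac{1}{22}$)
$M{\left(F{\left(0 \right)},-64 \right)} - v = \frac{1}{22} - -446 = \frac{1}{22} + 446 = \frac{9813}{22}$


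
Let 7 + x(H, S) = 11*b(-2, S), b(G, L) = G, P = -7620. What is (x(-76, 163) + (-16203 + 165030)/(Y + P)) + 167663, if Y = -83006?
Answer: 15191850057/90626 ≈ 1.6763e+5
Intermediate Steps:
x(H, S) = -29 (x(H, S) = -7 + 11*(-2) = -7 - 22 = -29)
(x(-76, 163) + (-16203 + 165030)/(Y + P)) + 167663 = (-29 + (-16203 + 165030)/(-83006 - 7620)) + 167663 = (-29 + 148827/(-90626)) + 167663 = (-29 + 148827*(-1/90626)) + 167663 = (-29 - 148827/90626) + 167663 = -2776981/90626 + 167663 = 15191850057/90626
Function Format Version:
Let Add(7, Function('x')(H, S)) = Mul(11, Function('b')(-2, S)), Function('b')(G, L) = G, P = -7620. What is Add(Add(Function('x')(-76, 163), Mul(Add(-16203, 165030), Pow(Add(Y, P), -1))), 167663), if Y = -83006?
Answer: Rational(15191850057, 90626) ≈ 1.6763e+5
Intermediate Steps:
Function('x')(H, S) = -29 (Function('x')(H, S) = Add(-7, Mul(11, -2)) = Add(-7, -22) = -29)
Add(Add(Function('x')(-76, 163), Mul(Add(-16203, 165030), Pow(Add(Y, P), -1))), 167663) = Add(Add(-29, Mul(Add(-16203, 165030), Pow(Add(-83006, -7620), -1))), 167663) = Add(Add(-29, Mul(148827, Pow(-90626, -1))), 167663) = Add(Add(-29, Mul(148827, Rational(-1, 90626))), 167663) = Add(Add(-29, Rational(-148827, 90626)), 167663) = Add(Rational(-2776981, 90626), 167663) = Rational(15191850057, 90626)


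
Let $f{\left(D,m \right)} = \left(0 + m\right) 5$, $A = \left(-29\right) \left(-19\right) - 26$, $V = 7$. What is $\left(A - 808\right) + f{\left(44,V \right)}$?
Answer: $-248$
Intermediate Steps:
$A = 525$ ($A = 551 - 26 = 525$)
$f{\left(D,m \right)} = 5 m$ ($f{\left(D,m \right)} = m 5 = 5 m$)
$\left(A - 808\right) + f{\left(44,V \right)} = \left(525 - 808\right) + 5 \cdot 7 = -283 + 35 = -248$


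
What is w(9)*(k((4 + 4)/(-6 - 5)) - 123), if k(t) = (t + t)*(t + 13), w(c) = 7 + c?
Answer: -272688/121 ≈ -2253.6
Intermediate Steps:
k(t) = 2*t*(13 + t) (k(t) = (2*t)*(13 + t) = 2*t*(13 + t))
w(9)*(k((4 + 4)/(-6 - 5)) - 123) = (7 + 9)*(2*((4 + 4)/(-6 - 5))*(13 + (4 + 4)/(-6 - 5)) - 123) = 16*(2*(8/(-11))*(13 + 8/(-11)) - 123) = 16*(2*(8*(-1/11))*(13 + 8*(-1/11)) - 123) = 16*(2*(-8/11)*(13 - 8/11) - 123) = 16*(2*(-8/11)*(135/11) - 123) = 16*(-2160/121 - 123) = 16*(-17043/121) = -272688/121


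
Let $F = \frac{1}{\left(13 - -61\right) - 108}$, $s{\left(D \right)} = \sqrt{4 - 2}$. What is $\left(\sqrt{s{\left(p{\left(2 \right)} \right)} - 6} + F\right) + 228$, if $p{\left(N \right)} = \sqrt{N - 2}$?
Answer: $\frac{7751}{34} + \sqrt{-6 + \sqrt{2}} \approx 227.97 + 2.1414 i$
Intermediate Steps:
$p{\left(N \right)} = \sqrt{-2 + N}$
$s{\left(D \right)} = \sqrt{2}$
$F = - \frac{1}{34}$ ($F = \frac{1}{\left(13 + 61\right) - 108} = \frac{1}{74 - 108} = \frac{1}{-34} = - \frac{1}{34} \approx -0.029412$)
$\left(\sqrt{s{\left(p{\left(2 \right)} \right)} - 6} + F\right) + 228 = \left(\sqrt{\sqrt{2} - 6} - \frac{1}{34}\right) + 228 = \left(\sqrt{-6 + \sqrt{2}} - \frac{1}{34}\right) + 228 = \left(- \frac{1}{34} + \sqrt{-6 + \sqrt{2}}\right) + 228 = \frac{7751}{34} + \sqrt{-6 + \sqrt{2}}$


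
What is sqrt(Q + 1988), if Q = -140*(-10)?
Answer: 22*sqrt(7) ≈ 58.207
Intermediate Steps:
Q = 1400
sqrt(Q + 1988) = sqrt(1400 + 1988) = sqrt(3388) = 22*sqrt(7)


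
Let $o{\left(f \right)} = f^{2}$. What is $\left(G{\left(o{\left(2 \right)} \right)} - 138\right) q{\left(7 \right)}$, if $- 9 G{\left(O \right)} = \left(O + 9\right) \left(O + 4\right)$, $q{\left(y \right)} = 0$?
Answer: $0$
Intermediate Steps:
$G{\left(O \right)} = - \frac{\left(4 + O\right) \left(9 + O\right)}{9}$ ($G{\left(O \right)} = - \frac{\left(O + 9\right) \left(O + 4\right)}{9} = - \frac{\left(9 + O\right) \left(4 + O\right)}{9} = - \frac{\left(4 + O\right) \left(9 + O\right)}{9}$)
$\left(G{\left(o{\left(2 \right)} \right)} - 138\right) q{\left(7 \right)} = \left(\left(-4 - \frac{13 \cdot 2^{2}}{9} - \frac{\left(2^{2}\right)^{2}}{9}\right) - 138\right) 0 = \left(\left(-4 - \frac{52}{9} - \frac{4^{2}}{9}\right) - 138\right) 0 = \left(\left(-4 - \frac{52}{9} - \frac{16}{9}\right) - 138\right) 0 = \left(- \frac{104}{9} - 138\right) 0 = \left(- \frac{1346}{9}\right) 0 = 0$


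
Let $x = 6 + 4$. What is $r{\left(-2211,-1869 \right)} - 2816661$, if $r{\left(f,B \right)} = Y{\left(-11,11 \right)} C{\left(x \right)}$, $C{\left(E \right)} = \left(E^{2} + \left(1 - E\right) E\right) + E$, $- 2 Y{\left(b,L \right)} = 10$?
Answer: $-2816761$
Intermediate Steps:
$Y{\left(b,L \right)} = -5$ ($Y{\left(b,L \right)} = \left(- \frac{1}{2}\right) 10 = -5$)
$x = 10$
$C{\left(E \right)} = E + E^{2} + E \left(1 - E\right)$ ($C{\left(E \right)} = \left(E^{2} + E \left(1 - E\right)\right) + E = E + E^{2} + E \left(1 - E\right)$)
$r{\left(f,B \right)} = -100$ ($r{\left(f,B \right)} = - 5 \cdot 2 \cdot 10 = \left(-5\right) 20 = -100$)
$r{\left(-2211,-1869 \right)} - 2816661 = -100 - 2816661 = -2816761$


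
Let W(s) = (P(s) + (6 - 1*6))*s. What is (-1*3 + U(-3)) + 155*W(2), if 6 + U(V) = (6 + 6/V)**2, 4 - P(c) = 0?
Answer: 1247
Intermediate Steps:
P(c) = 4 (P(c) = 4 - 1*0 = 4 + 0 = 4)
U(V) = -6 + (6 + 6/V)**2
W(s) = 4*s (W(s) = (4 + (6 - 1*6))*s = (4 + (6 - 6))*s = (4 + 0)*s = 4*s)
(-1*3 + U(-3)) + 155*W(2) = (-1*3 + (30 + 36/(-3)**2 + 72/(-3))) + 155*(4*2) = (-3 + (30 + 36*(1/9) + 72*(-1/3))) + 155*8 = (-3 + (30 + 4 - 24)) + 1240 = (-3 + 10) + 1240 = 7 + 1240 = 1247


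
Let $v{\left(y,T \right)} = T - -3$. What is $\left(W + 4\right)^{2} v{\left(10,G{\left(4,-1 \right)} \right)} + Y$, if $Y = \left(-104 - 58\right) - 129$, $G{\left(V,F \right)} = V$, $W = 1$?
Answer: $-116$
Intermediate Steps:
$v{\left(y,T \right)} = 3 + T$ ($v{\left(y,T \right)} = T + 3 = 3 + T$)
$Y = -291$ ($Y = -162 - 129 = -291$)
$\left(W + 4\right)^{2} v{\left(10,G{\left(4,-1 \right)} \right)} + Y = \left(1 + 4\right)^{2} \left(3 + 4\right) - 291 = 5^{2} \cdot 7 - 291 = 25 \cdot 7 - 291 = 175 - 291 = -116$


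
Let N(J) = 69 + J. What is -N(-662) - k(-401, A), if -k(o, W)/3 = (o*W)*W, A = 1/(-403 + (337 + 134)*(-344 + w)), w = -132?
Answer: 29913713503790/50444710801 ≈ 593.00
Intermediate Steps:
A = -1/224599 (A = 1/(-403 + (337 + 134)*(-344 - 132)) = 1/(-403 + 471*(-476)) = 1/(-403 - 224196) = 1/(-224599) = -1/224599 ≈ -4.4524e-6)
k(o, W) = -3*o*W**2 (k(o, W) = -3*o*W*W = -3*W*o*W = -3*o*W**2)
-N(-662) - k(-401, A) = -(69 - 662) - (-3)*(-401)*(-1/224599)**2 = -1*(-593) - (-3)*(-401)/50444710801 = 593 - 1*1203/50444710801 = 593 - 1203/50444710801 = 29913713503790/50444710801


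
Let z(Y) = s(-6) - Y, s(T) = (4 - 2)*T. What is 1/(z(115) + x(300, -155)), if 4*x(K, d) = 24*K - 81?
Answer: 4/6611 ≈ 0.00060505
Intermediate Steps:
x(K, d) = -81/4 + 6*K (x(K, d) = (24*K - 81)/4 = (-81 + 24*K)/4 = -81/4 + 6*K)
s(T) = 2*T
z(Y) = -12 - Y (z(Y) = 2*(-6) - Y = -12 - Y)
1/(z(115) + x(300, -155)) = 1/((-12 - 1*115) + (-81/4 + 6*300)) = 1/((-12 - 115) + (-81/4 + 1800)) = 1/(-127 + 7119/4) = 1/(6611/4) = 4/6611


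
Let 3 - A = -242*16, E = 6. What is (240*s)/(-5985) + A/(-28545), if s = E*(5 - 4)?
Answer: -285763/759297 ≈ -0.37635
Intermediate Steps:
A = 3875 (A = 3 - (-242)*16 = 3 - 1*(-3872) = 3 + 3872 = 3875)
s = 6 (s = 6*(5 - 4) = 6*1 = 6)
(240*s)/(-5985) + A/(-28545) = (240*6)/(-5985) + 3875/(-28545) = 1440*(-1/5985) + 3875*(-1/28545) = -32/133 - 775/5709 = -285763/759297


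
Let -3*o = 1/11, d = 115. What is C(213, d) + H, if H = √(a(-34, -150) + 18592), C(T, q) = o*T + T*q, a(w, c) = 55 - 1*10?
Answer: 269374/11 + √18637 ≈ 24625.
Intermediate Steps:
o = -1/33 (o = -1/(3*11) = -⅓*1/11 = -1/33 ≈ -0.030303)
a(w, c) = 45 (a(w, c) = 55 - 10 = 45)
C(T, q) = -T/33 + T*q
H = √18637 (H = √(45 + 18592) = √18637 ≈ 136.52)
C(213, d) + H = 213*(-1/33 + 115) + √18637 = 213*(3794/33) + √18637 = 269374/11 + √18637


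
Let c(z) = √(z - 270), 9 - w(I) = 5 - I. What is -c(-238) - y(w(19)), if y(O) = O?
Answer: -23 - 2*I*√127 ≈ -23.0 - 22.539*I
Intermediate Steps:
w(I) = 4 + I (w(I) = 9 - (5 - I) = 9 + (-5 + I) = 4 + I)
c(z) = √(-270 + z)
-c(-238) - y(w(19)) = -√(-270 - 238) - (4 + 19) = -√(-508) - 1*23 = -2*I*√127 - 23 = -23 - 2*I*√127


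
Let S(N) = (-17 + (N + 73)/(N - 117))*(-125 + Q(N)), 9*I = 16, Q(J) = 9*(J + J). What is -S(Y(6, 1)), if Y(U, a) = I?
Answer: -1702086/1037 ≈ -1641.4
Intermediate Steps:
Q(J) = 18*J (Q(J) = 9*(2*J) = 18*J)
I = 16/9 (I = (⅑)*16 = 16/9 ≈ 1.7778)
Y(U, a) = 16/9
S(N) = (-125 + 18*N)*(-17 + (73 + N)/(-117 + N)) (S(N) = (-17 + (N + 73)/(N - 117))*(-125 + 18*N) = (-17 + (73 + N)/(-117 + N))*(-125 + 18*N) = (-125 + 18*N)*(-17 + (73 + N)/(-117 + N)))
-S(Y(6, 1)) = -2*(-128875 - 144*(16/9)² + 19558*(16/9))/(-117 + 16/9) = -2*(-128875 - 144*256/81 + 312928/9)/(-1037/9) = -2*(-9)*(-128875 - 4096/9 + 312928/9)/1037 = -2*(-9)*(-283681)/(1037*3) = -1*1702086/1037 = -1702086/1037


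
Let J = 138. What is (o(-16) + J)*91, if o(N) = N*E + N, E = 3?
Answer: 6734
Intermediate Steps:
o(N) = 4*N (o(N) = N*3 + N = 3*N + N = 4*N)
(o(-16) + J)*91 = (4*(-16) + 138)*91 = (-64 + 138)*91 = 74*91 = 6734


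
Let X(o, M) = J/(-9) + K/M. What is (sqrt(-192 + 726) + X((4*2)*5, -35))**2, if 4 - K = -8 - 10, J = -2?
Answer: 53002534/99225 - 256*sqrt(534)/315 ≈ 515.38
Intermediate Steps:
K = 22 (K = 4 - (-8 - 10) = 4 - 1*(-18) = 4 + 18 = 22)
X(o, M) = 2/9 + 22/M (X(o, M) = -2/(-9) + 22/M = -2*(-1/9) + 22/M = 2/9 + 22/M)
(sqrt(-192 + 726) + X((4*2)*5, -35))**2 = (sqrt(-192 + 726) + (2/9 + 22/(-35)))**2 = (sqrt(534) + (2/9 + 22*(-1/35)))**2 = (sqrt(534) + (2/9 - 22/35))**2 = (sqrt(534) - 128/315)**2 = (-128/315 + sqrt(534))**2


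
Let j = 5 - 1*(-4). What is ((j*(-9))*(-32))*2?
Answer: 5184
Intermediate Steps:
j = 9 (j = 5 + 4 = 9)
((j*(-9))*(-32))*2 = ((9*(-9))*(-32))*2 = -81*(-32)*2 = 2592*2 = 5184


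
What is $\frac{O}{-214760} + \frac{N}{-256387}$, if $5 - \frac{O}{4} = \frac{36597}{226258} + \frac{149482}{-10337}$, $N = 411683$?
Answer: $- \frac{47921517653023121}{29837773996621220} \approx -1.6061$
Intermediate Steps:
$O = \frac{90274679794}{1169414473}$ ($O = 20 - 4 \left(\frac{36597}{226258} + \frac{149482}{-10337}\right) = 20 - 4 \left(36597 \cdot \frac{1}{226258} + 149482 \left(- \frac{1}{10337}\right)\right) = 20 - 4 \left(\frac{36597}{226258} - \frac{149482}{10337}\right) = 20 - - \frac{66886390334}{1169414473} = 20 + \frac{66886390334}{1169414473} = \frac{90274679794}{1169414473} \approx 77.197$)
$\frac{O}{-214760} + \frac{N}{-256387} = \frac{90274679794}{1169414473 \left(-214760\right)} + \frac{411683}{-256387} = \frac{90274679794}{1169414473} \left(- \frac{1}{214760}\right) + 411683 \left(- \frac{1}{256387}\right) = - \frac{3472103069}{9659363546980} - \frac{411683}{256387} = - \frac{47921517653023121}{29837773996621220}$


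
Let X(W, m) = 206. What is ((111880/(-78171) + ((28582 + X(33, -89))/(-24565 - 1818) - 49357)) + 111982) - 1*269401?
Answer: -426457024817356/2062385493 ≈ -2.0678e+5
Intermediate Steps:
((111880/(-78171) + ((28582 + X(33, -89))/(-24565 - 1818) - 49357)) + 111982) - 1*269401 = ((111880/(-78171) + ((28582 + 206)/(-24565 - 1818) - 49357)) + 111982) - 1*269401 = ((111880*(-1/78171) + (28788/(-26383) - 49357)) + 111982) - 269401 = ((-111880/78171 + (28788*(-1/26383) - 49357)) + 111982) - 269401 = ((-111880/78171 + (-28788/26383 - 49357)) + 111982) - 269401 = ((-111880/78171 - 1302214519/26383) + 111982) - 269401 = (-101798362894789/2062385493 + 111982) - 269401 = 129151689382337/2062385493 - 269401 = -426457024817356/2062385493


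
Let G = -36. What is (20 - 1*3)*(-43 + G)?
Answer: -1343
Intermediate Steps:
(20 - 1*3)*(-43 + G) = (20 - 1*3)*(-43 - 36) = (20 - 3)*(-79) = 17*(-79) = -1343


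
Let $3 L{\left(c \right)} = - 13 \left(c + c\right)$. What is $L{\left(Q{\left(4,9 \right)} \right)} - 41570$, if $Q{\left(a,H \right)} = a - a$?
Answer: $-41570$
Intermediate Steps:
$Q{\left(a,H \right)} = 0$
$L{\left(c \right)} = - \frac{26 c}{3}$ ($L{\left(c \right)} = \frac{\left(-13\right) \left(c + c\right)}{3} = \frac{\left(-13\right) 2 c}{3} = \frac{\left(-26\right) c}{3} = - \frac{26 c}{3}$)
$L{\left(Q{\left(4,9 \right)} \right)} - 41570 = \left(- \frac{26}{3}\right) 0 - 41570 = 0 - 41570 = -41570$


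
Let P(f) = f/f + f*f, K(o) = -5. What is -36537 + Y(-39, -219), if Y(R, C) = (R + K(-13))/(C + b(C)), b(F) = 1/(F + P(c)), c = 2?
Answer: -1712370163/46867 ≈ -36537.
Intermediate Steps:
P(f) = 1 + f²
b(F) = 1/(5 + F) (b(F) = 1/(F + (1 + 2²)) = 1/(F + (1 + 4)) = 1/(F + 5) = 1/(5 + F))
Y(R, C) = (-5 + R)/(C + 1/(5 + C)) (Y(R, C) = (R - 5)/(C + 1/(5 + C)) = (-5 + R)/(C + 1/(5 + C)))
-36537 + Y(-39, -219) = -36537 + (-5 - 39)*(5 - 219)/(1 - 219*(5 - 219)) = -36537 - 44*(-214)/(1 - 219*(-214)) = -36537 - 44*(-214)/(1 + 46866) = -36537 - 44*(-214)/46867 = -36537 + (1/46867)*(-44)*(-214) = -36537 + 9416/46867 = -1712370163/46867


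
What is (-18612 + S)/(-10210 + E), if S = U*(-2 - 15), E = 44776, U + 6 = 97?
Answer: -20159/34566 ≈ -0.58320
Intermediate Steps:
U = 91 (U = -6 + 97 = 91)
S = -1547 (S = 91*(-2 - 15) = 91*(-17) = -1547)
(-18612 + S)/(-10210 + E) = (-18612 - 1547)/(-10210 + 44776) = -20159/34566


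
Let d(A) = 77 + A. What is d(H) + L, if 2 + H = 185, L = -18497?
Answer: -18237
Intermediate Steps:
H = 183 (H = -2 + 185 = 183)
d(H) + L = (77 + 183) - 18497 = 260 - 18497 = -18237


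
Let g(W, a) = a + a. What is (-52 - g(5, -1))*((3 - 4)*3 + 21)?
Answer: -900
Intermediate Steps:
g(W, a) = 2*a
(-52 - g(5, -1))*((3 - 4)*3 + 21) = (-52 - 2*(-1))*((3 - 4)*3 + 21) = (-52 - 1*(-2))*(-1*3 + 21) = (-52 + 2)*(-3 + 21) = -50*18 = -900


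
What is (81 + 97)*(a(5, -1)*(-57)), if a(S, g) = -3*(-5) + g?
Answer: -142044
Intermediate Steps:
a(S, g) = 15 + g
(81 + 97)*(a(5, -1)*(-57)) = (81 + 97)*((15 - 1)*(-57)) = 178*(14*(-57)) = 178*(-798) = -142044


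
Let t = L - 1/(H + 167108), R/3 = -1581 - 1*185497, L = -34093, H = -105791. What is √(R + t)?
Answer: 2*I*√6908318726155/6813 ≈ 771.57*I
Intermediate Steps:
R = -561234 (R = 3*(-1581 - 1*185497) = 3*(-1581 - 185497) = 3*(-187078) = -561234)
t = -2090480482/61317 (t = -34093 - 1/(-105791 + 167108) = -34093 - 1/61317 = -2090480482/61317 ≈ -34093.)
√(R + t) = √(-561234 - 2090480482/61317) = √(-36503665660/61317) = 2*I*√6908318726155/6813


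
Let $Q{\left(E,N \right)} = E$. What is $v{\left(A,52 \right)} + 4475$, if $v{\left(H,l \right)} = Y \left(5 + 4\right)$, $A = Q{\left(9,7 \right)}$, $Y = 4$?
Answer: $4511$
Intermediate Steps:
$A = 9$
$v{\left(H,l \right)} = 36$ ($v{\left(H,l \right)} = 4 \left(5 + 4\right) = 4 \cdot 9 = 36$)
$v{\left(A,52 \right)} + 4475 = 36 + 4475 = 4511$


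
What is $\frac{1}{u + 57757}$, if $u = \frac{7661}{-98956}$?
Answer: $\frac{98956}{5715394031} \approx 1.7314 \cdot 10^{-5}$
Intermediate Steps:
$u = - \frac{7661}{98956}$ ($u = 7661 \left(- \frac{1}{98956}\right) = - \frac{7661}{98956} \approx -0.077418$)
$\frac{1}{u + 57757} = \frac{1}{- \frac{7661}{98956} + 57757} = \frac{1}{\frac{5715394031}{98956}} = \frac{98956}{5715394031}$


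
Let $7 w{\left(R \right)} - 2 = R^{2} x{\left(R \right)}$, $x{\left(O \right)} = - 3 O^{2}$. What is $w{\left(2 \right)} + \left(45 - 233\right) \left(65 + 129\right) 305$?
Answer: $- \frac{77867766}{7} \approx -1.1124 \cdot 10^{7}$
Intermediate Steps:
$w{\left(R \right)} = \frac{2}{7} - \frac{3 R^{4}}{7}$ ($w{\left(R \right)} = \frac{2}{7} + \frac{R^{2} \left(- 3 R^{2}\right)}{7} = \frac{2}{7} + \frac{\left(-3\right) R^{4}}{7} = \frac{2}{7} - \frac{3 R^{4}}{7}$)
$w{\left(2 \right)} + \left(45 - 233\right) \left(65 + 129\right) 305 = \left(\frac{2}{7} - \frac{3 \cdot 2^{4}}{7}\right) + \left(45 - 233\right) \left(65 + 129\right) 305 = \left(\frac{2}{7} - \frac{48}{7}\right) + \left(-188\right) 194 \cdot 305 = \left(\frac{2}{7} - \frac{48}{7}\right) - 11123960 = - \frac{46}{7} - 11123960 = - \frac{77867766}{7}$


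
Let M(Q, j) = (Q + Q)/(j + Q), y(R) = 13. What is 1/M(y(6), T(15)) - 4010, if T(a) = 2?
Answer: -104245/26 ≈ -4009.4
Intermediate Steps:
M(Q, j) = 2*Q/(Q + j) (M(Q, j) = (2*Q)/(Q + j) = 2*Q/(Q + j))
1/M(y(6), T(15)) - 4010 = 1/(2*13/(13 + 2)) - 4010 = 1/(2*13/15) - 4010 = 1/(2*13*(1/15)) - 4010 = 1/(26/15) - 4010 = 15/26 - 4010 = -104245/26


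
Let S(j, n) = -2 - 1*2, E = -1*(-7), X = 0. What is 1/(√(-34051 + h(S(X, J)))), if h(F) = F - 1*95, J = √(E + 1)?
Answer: -I*√1366/6830 ≈ -0.0054113*I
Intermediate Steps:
E = 7
J = 2*√2 (J = √(7 + 1) = √8 = 2*√2 ≈ 2.8284)
S(j, n) = -4 (S(j, n) = -2 - 2 = -4)
h(F) = -95 + F (h(F) = F - 95 = -95 + F)
1/(√(-34051 + h(S(X, J)))) = 1/(√(-34051 + (-95 - 4))) = 1/(√(-34051 - 99)) = 1/(√(-34150)) = 1/(5*I*√1366) = -I*√1366/6830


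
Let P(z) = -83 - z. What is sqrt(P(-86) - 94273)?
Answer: I*sqrt(94270) ≈ 307.03*I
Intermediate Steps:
sqrt(P(-86) - 94273) = sqrt((-83 - 1*(-86)) - 94273) = sqrt((-83 + 86) - 94273) = sqrt(3 - 94273) = sqrt(-94270) = I*sqrt(94270)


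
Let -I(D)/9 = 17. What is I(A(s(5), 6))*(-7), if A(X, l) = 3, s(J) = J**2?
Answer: 1071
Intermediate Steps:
I(D) = -153 (I(D) = -9*17 = -153)
I(A(s(5), 6))*(-7) = -153*(-7) = 1071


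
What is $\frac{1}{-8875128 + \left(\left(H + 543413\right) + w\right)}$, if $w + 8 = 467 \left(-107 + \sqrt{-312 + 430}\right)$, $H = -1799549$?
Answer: $- \frac{10181241}{103657642565579} - \frac{467 \sqrt{118}}{103657642565579} \approx -9.8269 \cdot 10^{-8}$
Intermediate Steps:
$w = -49977 + 467 \sqrt{118}$ ($w = -8 + 467 \left(-107 + \sqrt{-312 + 430}\right) = -8 + 467 \left(-107 + \sqrt{118}\right) = -8 - \left(49969 - 467 \sqrt{118}\right) = -49977 + 467 \sqrt{118} \approx -44904.0$)
$\frac{1}{-8875128 + \left(\left(H + 543413\right) + w\right)} = \frac{1}{-8875128 + \left(\left(-1799549 + 543413\right) - \left(49977 - 467 \sqrt{118}\right)\right)} = \frac{1}{-8875128 - \left(1306113 - 467 \sqrt{118}\right)} = \frac{1}{-10181241 + 467 \sqrt{118}}$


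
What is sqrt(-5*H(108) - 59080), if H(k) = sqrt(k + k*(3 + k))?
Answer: 2*sqrt(-14770 - 30*sqrt(21)) ≈ 244.19*I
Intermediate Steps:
sqrt(-5*H(108) - 59080) = sqrt(-5*6*sqrt(3)*sqrt(4 + 108) - 59080) = sqrt(-5*24*sqrt(21) - 59080) = sqrt(-120*sqrt(21) - 59080) = sqrt(-59080 - 120*sqrt(21))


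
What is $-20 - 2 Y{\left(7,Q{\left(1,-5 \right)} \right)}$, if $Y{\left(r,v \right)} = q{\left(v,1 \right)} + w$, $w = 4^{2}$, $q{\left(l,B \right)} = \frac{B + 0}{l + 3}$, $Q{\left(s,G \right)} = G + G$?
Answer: $- \frac{362}{7} \approx -51.714$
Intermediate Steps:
$Q{\left(s,G \right)} = 2 G$
$q{\left(l,B \right)} = \frac{B}{3 + l}$
$w = 16$
$Y{\left(r,v \right)} = 16 + \frac{1}{3 + v}$ ($Y{\left(r,v \right)} = 1 \frac{1}{3 + v} + 16 = \frac{1}{3 + v} + 16 = 16 + \frac{1}{3 + v}$)
$-20 - 2 Y{\left(7,Q{\left(1,-5 \right)} \right)} = -20 - 2 \frac{49 + 16 \cdot 2 \left(-5\right)}{3 + 2 \left(-5\right)} = -20 - 2 \frac{49 + 16 \left(-10\right)}{3 - 10} = -20 - 2 \frac{49 - 160}{-7} = -20 - 2 \left(\left(- \frac{1}{7}\right) \left(-111\right)\right) = -20 - \frac{222}{7} = - \frac{362}{7}$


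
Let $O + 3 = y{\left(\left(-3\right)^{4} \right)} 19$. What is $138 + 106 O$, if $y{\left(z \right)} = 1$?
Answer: $1834$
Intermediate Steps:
$O = 16$ ($O = -3 + 1 \cdot 19 = -3 + 19 = 16$)
$138 + 106 O = 138 + 106 \cdot 16 = 138 + 1696 = 1834$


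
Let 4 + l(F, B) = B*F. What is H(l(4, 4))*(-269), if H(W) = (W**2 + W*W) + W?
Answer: -80700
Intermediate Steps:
l(F, B) = -4 + B*F
H(W) = W + 2*W**2 (H(W) = (W**2 + W**2) + W = 2*W**2 + W = W + 2*W**2)
H(l(4, 4))*(-269) = ((-4 + 4*4)*(1 + 2*(-4 + 4*4)))*(-269) = ((-4 + 16)*(1 + 2*(-4 + 16)))*(-269) = (12*(1 + 2*12))*(-269) = (12*(1 + 24))*(-269) = (12*25)*(-269) = 300*(-269) = -80700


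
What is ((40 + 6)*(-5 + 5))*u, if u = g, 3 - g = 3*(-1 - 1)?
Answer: 0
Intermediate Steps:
g = 9 (g = 3 - 3*(-1 - 1) = 3 - 3*(-2) = 3 - 1*(-6) = 3 + 6 = 9)
u = 9
((40 + 6)*(-5 + 5))*u = ((40 + 6)*(-5 + 5))*9 = (46*0)*9 = 0*9 = 0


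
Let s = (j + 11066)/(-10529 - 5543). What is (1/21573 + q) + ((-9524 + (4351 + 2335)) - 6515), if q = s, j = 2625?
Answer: -3243179247239/346721256 ≈ -9353.8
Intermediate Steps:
s = -13691/16072 (s = (2625 + 11066)/(-10529 - 5543) = 13691/(-16072) = 13691*(-1/16072) = -13691/16072 ≈ -0.85185)
q = -13691/16072 ≈ -0.85185
(1/21573 + q) + ((-9524 + (4351 + 2335)) - 6515) = (1/21573 - 13691/16072) + ((-9524 + (4351 + 2335)) - 6515) = (1/21573 - 13691/16072) + ((-9524 + 6686) - 6515) = -295339871/346721256 + (-2838 - 6515) = -295339871/346721256 - 9353 = -3243179247239/346721256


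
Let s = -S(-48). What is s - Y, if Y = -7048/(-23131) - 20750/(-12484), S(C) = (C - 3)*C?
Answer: -353735280237/144383702 ≈ -2450.0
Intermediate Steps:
S(C) = C*(-3 + C) (S(C) = (-3 + C)*C = C*(-3 + C))
Y = 283977741/144383702 (Y = -7048*(-1/23131) - 20750*(-1/12484) = 7048/23131 + 10375/6242 = 283977741/144383702 ≈ 1.9668)
s = -2448 (s = -(-48)*(-3 - 48) = -(-48)*(-51) = -1*2448 = -2448)
s - Y = -2448 - 1*283977741/144383702 = -2448 - 283977741/144383702 = -353735280237/144383702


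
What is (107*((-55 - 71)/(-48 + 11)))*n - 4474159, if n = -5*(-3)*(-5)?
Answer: -166555033/37 ≈ -4.5015e+6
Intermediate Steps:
n = -75 (n = 15*(-5) = -75)
(107*((-55 - 71)/(-48 + 11)))*n - 4474159 = (107*((-55 - 71)/(-48 + 11)))*(-75) - 4474159 = (107*(-126/(-37)))*(-75) - 4474159 = (107*(-126*(-1/37)))*(-75) - 4474159 = (107*(126/37))*(-75) - 4474159 = (13482/37)*(-75) - 4474159 = -1011150/37 - 4474159 = -166555033/37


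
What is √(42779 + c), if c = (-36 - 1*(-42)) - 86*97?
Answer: 3*√3827 ≈ 185.59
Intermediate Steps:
c = -8336 (c = (-36 + 42) - 8342 = 6 - 8342 = -8336)
√(42779 + c) = √(42779 - 8336) = √34443 = 3*√3827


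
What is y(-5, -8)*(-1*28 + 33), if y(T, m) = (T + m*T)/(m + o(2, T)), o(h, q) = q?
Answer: -175/13 ≈ -13.462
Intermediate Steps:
y(T, m) = (T + T*m)/(T + m) (y(T, m) = (T + m*T)/(m + T) = (T + T*m)/(T + m))
y(-5, -8)*(-1*28 + 33) = (-5*(1 - 8)/(-5 - 8))*(-1*28 + 33) = (-5*(-7)/(-13))*(-28 + 33) = -5*(-1/13)*(-7)*5 = -35/13*5 = -175/13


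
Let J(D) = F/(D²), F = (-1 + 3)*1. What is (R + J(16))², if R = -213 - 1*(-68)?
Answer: 344436481/16384 ≈ 21023.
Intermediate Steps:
R = -145 (R = -213 + 68 = -145)
F = 2 (F = 2*1 = 2)
J(D) = 2/D² (J(D) = 2/(D²) = 2/D²)
(R + J(16))² = (-145 + 2/16²)² = (-145 + 2*(1/256))² = (-145 + 1/128)² = (-18559/128)² = 344436481/16384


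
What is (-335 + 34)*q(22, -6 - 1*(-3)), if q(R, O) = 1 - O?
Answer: -1204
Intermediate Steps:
(-335 + 34)*q(22, -6 - 1*(-3)) = (-335 + 34)*(1 - (-6 - 1*(-3))) = -301*(1 - (-6 + 3)) = -301*(1 - 1*(-3)) = -301*(1 + 3) = -301*4 = -1204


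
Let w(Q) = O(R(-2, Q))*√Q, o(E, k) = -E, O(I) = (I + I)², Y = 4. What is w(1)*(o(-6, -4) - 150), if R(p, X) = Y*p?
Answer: -36864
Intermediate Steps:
R(p, X) = 4*p
O(I) = 4*I² (O(I) = (2*I)² = 4*I²)
w(Q) = 256*√Q (w(Q) = (4*(4*(-2))²)*√Q = (4*(-8)²)*√Q = (4*64)*√Q = 256*√Q)
w(1)*(o(-6, -4) - 150) = (256*√1)*(-1*(-6) - 150) = (256*1)*(6 - 150) = 256*(-144) = -36864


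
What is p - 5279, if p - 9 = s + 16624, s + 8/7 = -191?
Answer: 78133/7 ≈ 11162.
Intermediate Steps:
s = -1345/7 (s = -8/7 - 191 = -1345/7 ≈ -192.14)
p = 115086/7 (p = 9 + (-1345/7 + 16624) = 9 + 115023/7 = 115086/7 ≈ 16441.)
p - 5279 = 115086/7 - 5279 = 78133/7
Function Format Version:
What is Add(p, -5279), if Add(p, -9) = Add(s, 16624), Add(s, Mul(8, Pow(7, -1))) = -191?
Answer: Rational(78133, 7) ≈ 11162.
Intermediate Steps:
s = Rational(-1345, 7) (s = Add(Rational(-8, 7), -191) = Rational(-1345, 7) ≈ -192.14)
p = Rational(115086, 7) (p = Add(9, Add(Rational(-1345, 7), 16624)) = Add(9, Rational(115023, 7)) = Rational(115086, 7) ≈ 16441.)
Add(p, -5279) = Add(Rational(115086, 7), -5279) = Rational(78133, 7)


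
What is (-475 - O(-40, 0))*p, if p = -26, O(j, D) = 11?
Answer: 12636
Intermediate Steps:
(-475 - O(-40, 0))*p = (-475 - 1*11)*(-26) = (-475 - 11)*(-26) = -486*(-26) = 12636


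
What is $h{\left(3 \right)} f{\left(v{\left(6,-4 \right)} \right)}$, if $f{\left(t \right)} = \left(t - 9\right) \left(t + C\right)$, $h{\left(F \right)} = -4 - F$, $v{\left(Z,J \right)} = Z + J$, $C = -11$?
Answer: $-441$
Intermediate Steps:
$v{\left(Z,J \right)} = J + Z$
$f{\left(t \right)} = \left(-11 + t\right) \left(-9 + t\right)$ ($f{\left(t \right)} = \left(t - 9\right) \left(t - 11\right) = \left(-9 + t\right) \left(-11 + t\right) = \left(-11 + t\right) \left(-9 + t\right)$)
$h{\left(3 \right)} f{\left(v{\left(6,-4 \right)} \right)} = \left(-4 - 3\right) \left(99 + \left(-4 + 6\right)^{2} - 20 \left(-4 + 6\right)\right) = \left(-4 - 3\right) \left(99 + 2^{2} - 40\right) = - 7 \left(99 + 4 - 40\right) = \left(-7\right) 63 = -441$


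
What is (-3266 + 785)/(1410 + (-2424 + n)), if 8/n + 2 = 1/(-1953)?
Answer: 3231089/1325774 ≈ 2.4371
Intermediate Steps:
n = -15624/3907 (n = 8/(-2 + 1/(-1953)) = 8/(-2 - 1/1953) = 8/(-3907/1953) = 8*(-1953/3907) = -15624/3907 ≈ -3.9990)
(-3266 + 785)/(1410 + (-2424 + n)) = (-3266 + 785)/(1410 + (-2424 - 15624/3907)) = -2481/(1410 - 9486192/3907) = -2481/(-3977322/3907) = -2481*(-3907/3977322) = 3231089/1325774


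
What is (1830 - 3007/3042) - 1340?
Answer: 1487573/3042 ≈ 489.01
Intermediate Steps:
(1830 - 3007/3042) - 1340 = 5563853/3042 - 1340 = 1487573/3042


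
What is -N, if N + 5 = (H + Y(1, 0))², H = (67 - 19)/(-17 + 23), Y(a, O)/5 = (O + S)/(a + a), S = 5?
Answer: -1661/4 ≈ -415.25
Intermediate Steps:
Y(a, O) = 5*(5 + O)/(2*a) (Y(a, O) = 5*((O + 5)/(a + a)) = 5*((5 + O)/((2*a))) = 5*((5 + O)*(1/(2*a))) = 5*((5 + O)/(2*a)) = 5*(5 + O)/(2*a))
H = 8 (H = 48/6 = 48*(⅙) = 8)
N = 1661/4 (N = -5 + (8 + (5/2)*(5 + 0)/1)² = -5 + (8 + (5/2)*1*5)² = -5 + (8 + 25/2)² = -5 + (41/2)² = -5 + 1681/4 = 1661/4 ≈ 415.25)
-N = -1*1661/4 = -1661/4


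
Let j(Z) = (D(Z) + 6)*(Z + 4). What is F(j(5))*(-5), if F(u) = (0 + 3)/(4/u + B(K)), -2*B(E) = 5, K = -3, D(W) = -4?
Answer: 270/41 ≈ 6.5854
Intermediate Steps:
j(Z) = 8 + 2*Z (j(Z) = (-4 + 6)*(Z + 4) = 2*(4 + Z) = 8 + 2*Z)
B(E) = -5/2 (B(E) = -1/2*5 = -5/2)
F(u) = 3/(-5/2 + 4/u) (F(u) = (0 + 3)/(4/u - 5/2) = 3/(-5/2 + 4/u))
F(j(5))*(-5) = (6*(8 + 2*5)/(8 - 5*(8 + 2*5)))*(-5) = (6*(8 + 10)/(8 - 5*(8 + 10)))*(-5) = (6*18/(8 - 5*18))*(-5) = (6*18/(8 - 90))*(-5) = (6*18/(-82))*(-5) = (6*18*(-1/82))*(-5) = -54/41*(-5) = 270/41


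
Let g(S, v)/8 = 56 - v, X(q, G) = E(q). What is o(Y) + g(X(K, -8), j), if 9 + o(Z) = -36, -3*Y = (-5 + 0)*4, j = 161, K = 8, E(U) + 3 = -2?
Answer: -885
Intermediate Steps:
E(U) = -5 (E(U) = -3 - 2 = -5)
X(q, G) = -5
g(S, v) = 448 - 8*v (g(S, v) = 8*(56 - v) = 448 - 8*v)
Y = 20/3 (Y = -(-5 + 0)*4/3 = -(-5)*4/3 = -⅓*(-20) = 20/3 ≈ 6.6667)
o(Z) = -45 (o(Z) = -9 - 36 = -45)
o(Y) + g(X(K, -8), j) = -45 + (448 - 8*161) = -45 + (448 - 1288) = -45 - 840 = -885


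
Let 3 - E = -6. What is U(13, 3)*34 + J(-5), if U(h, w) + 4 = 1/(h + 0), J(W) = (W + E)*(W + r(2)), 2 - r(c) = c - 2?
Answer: -1890/13 ≈ -145.38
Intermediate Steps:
E = 9 (E = 3 - 1*(-6) = 3 + 6 = 9)
r(c) = 4 - c (r(c) = 2 - (c - 2) = 2 - (-2 + c) = 2 + (2 - c) = 4 - c)
J(W) = (2 + W)*(9 + W) (J(W) = (W + 9)*(W + (4 - 1*2)) = (9 + W)*(W + (4 - 2)) = (9 + W)*(W + 2) = (9 + W)*(2 + W) = (2 + W)*(9 + W))
U(h, w) = -4 + 1/h (U(h, w) = -4 + 1/(h + 0) = -4 + 1/h)
U(13, 3)*34 + J(-5) = (-4 + 1/13)*34 + (18 + (-5)**2 + 11*(-5)) = (-4 + 1/13)*34 + (18 + 25 - 55) = -51/13*34 - 12 = -1734/13 - 12 = -1890/13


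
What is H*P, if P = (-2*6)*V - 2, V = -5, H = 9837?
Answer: 570546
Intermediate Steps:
P = 58 (P = -2*6*(-5) - 2 = -12*(-5) - 2 = 60 - 2 = 58)
H*P = 9837*58 = 570546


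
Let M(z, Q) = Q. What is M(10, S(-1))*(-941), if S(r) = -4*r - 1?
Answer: -2823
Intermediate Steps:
S(r) = -1 - 4*r
M(10, S(-1))*(-941) = (-1 - 4*(-1))*(-941) = (-1 + 4)*(-941) = 3*(-941) = -2823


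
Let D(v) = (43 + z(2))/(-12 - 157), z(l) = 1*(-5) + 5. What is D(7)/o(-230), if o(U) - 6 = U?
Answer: 43/37856 ≈ 0.0011359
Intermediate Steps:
z(l) = 0 (z(l) = -5 + 5 = 0)
o(U) = 6 + U
D(v) = -43/169 (D(v) = (43 + 0)/(-12 - 157) = 43/(-169) = 43*(-1/169) = -43/169)
D(7)/o(-230) = -43/(169*(6 - 230)) = -43/169/(-224) = -43/169*(-1/224) = 43/37856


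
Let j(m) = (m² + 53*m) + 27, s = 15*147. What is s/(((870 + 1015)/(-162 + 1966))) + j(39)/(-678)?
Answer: 179343179/85202 ≈ 2104.9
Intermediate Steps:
s = 2205
j(m) = 27 + m² + 53*m
s/(((870 + 1015)/(-162 + 1966))) + j(39)/(-678) = 2205/(((870 + 1015)/(-162 + 1966))) + (27 + 39² + 53*39)/(-678) = 2205/((1885/1804)) + (27 + 1521 + 2067)*(-1/678) = 2205/((1885*(1/1804))) + 3615*(-1/678) = 2205/(1885/1804) - 1205/226 = 2205*(1804/1885) - 1205/226 = 795564/377 - 1205/226 = 179343179/85202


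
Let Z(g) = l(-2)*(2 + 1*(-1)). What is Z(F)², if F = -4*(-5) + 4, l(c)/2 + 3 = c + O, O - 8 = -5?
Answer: 16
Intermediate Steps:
O = 3 (O = 8 - 5 = 3)
l(c) = 2*c (l(c) = -6 + 2*(c + 3) = -6 + 2*(3 + c) = -6 + (6 + 2*c) = 2*c)
F = 24 (F = 20 + 4 = 24)
Z(g) = -4 (Z(g) = (2*(-2))*(2 + 1*(-1)) = -4*(2 - 1) = -4*1 = -4)
Z(F)² = (-4)² = 16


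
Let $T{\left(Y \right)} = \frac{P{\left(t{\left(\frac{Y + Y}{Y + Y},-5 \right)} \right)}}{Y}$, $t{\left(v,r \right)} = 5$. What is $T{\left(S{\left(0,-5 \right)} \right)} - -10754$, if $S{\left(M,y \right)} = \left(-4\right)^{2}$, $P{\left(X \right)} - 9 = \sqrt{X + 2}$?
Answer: $\frac{172073}{16} + \frac{\sqrt{7}}{16} \approx 10755.0$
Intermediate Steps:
$P{\left(X \right)} = 9 + \sqrt{2 + X}$ ($P{\left(X \right)} = 9 + \sqrt{X + 2} = 9 + \sqrt{2 + X}$)
$S{\left(M,y \right)} = 16$
$T{\left(Y \right)} = \frac{9 + \sqrt{7}}{Y}$ ($T{\left(Y \right)} = \frac{9 + \sqrt{2 + 5}}{Y} = \frac{9 + \sqrt{7}}{Y}$)
$T{\left(S{\left(0,-5 \right)} \right)} - -10754 = \frac{9 + \sqrt{7}}{16} - -10754 = \frac{9 + \sqrt{7}}{16} + 10754 = \left(\frac{9}{16} + \frac{\sqrt{7}}{16}\right) + 10754 = \frac{172073}{16} + \frac{\sqrt{7}}{16}$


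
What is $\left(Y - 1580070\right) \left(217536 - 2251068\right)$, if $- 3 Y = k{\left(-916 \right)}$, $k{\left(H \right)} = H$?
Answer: $3212502002136$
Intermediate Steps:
$Y = \frac{916}{3}$ ($Y = \left(- \frac{1}{3}\right) \left(-916\right) = \frac{916}{3} \approx 305.33$)
$\left(Y - 1580070\right) \left(217536 - 2251068\right) = \left(\frac{916}{3} - 1580070\right) \left(217536 - 2251068\right) = \left(- \frac{4739294}{3}\right) \left(-2033532\right) = 3212502002136$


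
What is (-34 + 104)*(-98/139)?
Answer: -6860/139 ≈ -49.353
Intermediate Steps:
(-34 + 104)*(-98/139) = 70*(-98*1/139) = 70*(-98/139) = -6860/139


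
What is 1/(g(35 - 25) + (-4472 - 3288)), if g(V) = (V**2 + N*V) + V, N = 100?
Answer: -1/6650 ≈ -0.00015038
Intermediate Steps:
g(V) = V**2 + 101*V (g(V) = (V**2 + 100*V) + V = V**2 + 101*V)
1/(g(35 - 25) + (-4472 - 3288)) = 1/((35 - 25)*(101 + (35 - 25)) + (-4472 - 3288)) = 1/(10*(101 + 10) - 7760) = 1/(10*111 - 7760) = 1/(1110 - 7760) = 1/(-6650) = -1/6650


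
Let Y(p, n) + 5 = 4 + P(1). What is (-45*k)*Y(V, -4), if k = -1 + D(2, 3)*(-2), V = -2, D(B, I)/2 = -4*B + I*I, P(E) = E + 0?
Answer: 0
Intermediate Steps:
P(E) = E
D(B, I) = -8*B + 2*I² (D(B, I) = 2*(-4*B + I*I) = 2*(-4*B + I²) = 2*(I² - 4*B) = -8*B + 2*I²)
k = -5 (k = -1 + (-8*2 + 2*3²)*(-2) = -1 + (-16 + 2*9)*(-2) = -1 + (-16 + 18)*(-2) = -1 + 2*(-2) = -1 - 4 = -5)
Y(p, n) = 0 (Y(p, n) = -5 + (4 + 1) = -5 + 5 = 0)
(-45*k)*Y(V, -4) = -45*(-5)*0 = 225*0 = 0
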